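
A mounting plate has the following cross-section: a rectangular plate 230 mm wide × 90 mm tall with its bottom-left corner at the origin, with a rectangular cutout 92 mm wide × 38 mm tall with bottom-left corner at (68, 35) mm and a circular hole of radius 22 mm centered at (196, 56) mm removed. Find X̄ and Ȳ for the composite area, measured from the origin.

X̄ = 107.37 mm, Ȳ = 41.93 mm

Part | A | x̄ᵢ | ȳᵢ | A·x̄ᵢ | A·ȳᵢ
plate | 20700.00 | 115.00 | 45.00 | 2380500.00 | 931500.00
hole 1 | -3496.00 | 114.00 | 54.00 | -398544.00 | -188784.00
hole 2 | -1520.53 | 196.00 | 56.00 | -298024.05 | -85149.73
Σ | 15683.47 |  |  | 1683931.95 | 657566.27
X̄ = 1683931.95 / 15683.47 = 107.37 mm
Ȳ = 657566.27 / 15683.47 = 41.93 mm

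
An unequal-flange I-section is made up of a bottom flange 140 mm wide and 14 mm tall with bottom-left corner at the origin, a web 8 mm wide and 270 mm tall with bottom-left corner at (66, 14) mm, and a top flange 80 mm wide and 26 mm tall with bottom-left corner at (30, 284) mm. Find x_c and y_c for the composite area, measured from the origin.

Part | A | x̄ᵢ | ȳᵢ | A·x̄ᵢ | A·ȳᵢ
bottom flange | 1960.00 | 70.00 | 7.00 | 137200.00 | 13720.00
web | 2160.00 | 70.00 | 149.00 | 151200.00 | 321840.00
top flange | 2080.00 | 70.00 | 297.00 | 145600.00 | 617760.00
Σ | 6200.00 |  |  | 434000.00 | 953320.00
x_c = 434000.00 / 6200.00 = 70.00 mm
y_c = 953320.00 / 6200.00 = 153.76 mm

x_c = 70.00 mm, y_c = 153.76 mm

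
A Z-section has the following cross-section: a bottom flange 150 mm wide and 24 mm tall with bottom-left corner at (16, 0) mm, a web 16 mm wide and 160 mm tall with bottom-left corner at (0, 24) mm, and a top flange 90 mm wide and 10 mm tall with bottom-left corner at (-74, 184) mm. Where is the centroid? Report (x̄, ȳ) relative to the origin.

x̄ = 45.61 mm, ȳ = 67.92 mm

bottom flange: A = 150 × 24 = 3600.00, centroid at (91.00, 12.00).
web: A = 16 × 160 = 2560.00, centroid at (8.00, 104.00).
top flange: A = 90 × 10 = 900.00, centroid at (-29.00, 189.00).
ΣA = 7060.00 mm², ΣAx̄ = 321980.00 mm³, ΣAȳ = 479540.00 mm³.
x̄ = 321980.00/7060.00 = 45.61 mm; ȳ = 479540.00/7060.00 = 67.92 mm.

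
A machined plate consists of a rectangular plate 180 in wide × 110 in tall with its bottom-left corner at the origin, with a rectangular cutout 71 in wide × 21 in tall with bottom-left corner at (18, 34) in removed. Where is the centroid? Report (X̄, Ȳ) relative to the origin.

plate: A = 180 × 110 = 19800.00, centroid at (90.00, 55.00).
hole: A = −(71 × 21) = -1491.00, centroid at (53.50, 44.50).
ΣA = 18309.00 in²
ΣAX̄ = (19800.00)(90.00) + (-1491.00)(53.50) = 1702231.50 in³
ΣAȲ = (19800.00)(55.00) + (-1491.00)(44.50) = 1022650.50 in³
X̄ = 1702231.50 / 18309.00 = 92.97 in
Ȳ = 1022650.50 / 18309.00 = 55.86 in

X̄ = 92.97 in, Ȳ = 55.86 in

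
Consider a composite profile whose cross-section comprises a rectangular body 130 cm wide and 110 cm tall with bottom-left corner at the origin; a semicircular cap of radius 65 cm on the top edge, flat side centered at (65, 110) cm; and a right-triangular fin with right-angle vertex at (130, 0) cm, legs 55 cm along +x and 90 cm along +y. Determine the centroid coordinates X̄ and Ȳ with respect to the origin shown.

X̄ = 73.81 cm, Ȳ = 75.77 cm

Part | A | x̄ᵢ | ȳᵢ | A·x̄ᵢ | A·ȳᵢ
rectangular body | 14300.00 | 65.00 | 55.00 | 929500.00 | 786500.00
semicircular top | 6636.61 | 65.00 | 137.59 | 431379.94 | 913110.93
triangular fin | 2475.00 | 148.33 | 30.00 | 367125.00 | 74250.00
Σ | 23411.61 |  |  | 1728004.94 | 1773860.93
X̄ = 1728004.94 / 23411.61 = 73.81 cm
Ȳ = 1773860.93 / 23411.61 = 75.77 cm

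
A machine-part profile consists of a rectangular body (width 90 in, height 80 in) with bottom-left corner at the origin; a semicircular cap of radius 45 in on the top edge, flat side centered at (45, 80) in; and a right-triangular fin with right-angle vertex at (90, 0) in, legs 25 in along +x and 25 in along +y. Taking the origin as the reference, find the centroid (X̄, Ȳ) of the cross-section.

X̄ = 46.56 in, Ȳ = 56.65 in

rectangular body: A = 90 × 80 = 7200.00, centroid at (45.00, 40.00).
semicircular top: A = ½π·45² = 3180.86, centroid at (45.00, 99.10).
triangular fin: A = ½·25·25 = 312.50, centroid at (98.33, 8.33).
ΣA = 10693.36 in², ΣAX̄ = 497867.98 in³, ΣAȲ = 605823.17 in³.
X̄ = 497867.98/10693.36 = 46.56 in; Ȳ = 605823.17/10693.36 = 56.65 in.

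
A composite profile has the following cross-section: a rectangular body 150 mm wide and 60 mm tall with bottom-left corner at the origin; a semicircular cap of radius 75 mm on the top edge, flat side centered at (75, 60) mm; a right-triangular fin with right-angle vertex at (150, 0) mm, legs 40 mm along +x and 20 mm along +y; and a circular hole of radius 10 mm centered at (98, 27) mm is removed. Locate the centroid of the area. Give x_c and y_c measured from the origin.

Part | A | x̄ᵢ | ȳᵢ | A·x̄ᵢ | A·ȳᵢ
rectangular body | 9000.00 | 75.00 | 30.00 | 675000.00 | 270000.00
semicircular top | 8835.73 | 75.00 | 91.83 | 662679.70 | 811393.76
triangular fin | 400.00 | 163.33 | 6.67 | 65333.33 | 2666.67
hole | -314.16 | 98.00 | 27.00 | -30787.61 | -8482.30
Σ | 17921.57 |  |  | 1372225.43 | 1075578.13
x_c = 1372225.43 / 17921.57 = 76.57 mm
y_c = 1075578.13 / 17921.57 = 60.02 mm

x_c = 76.57 mm, y_c = 60.02 mm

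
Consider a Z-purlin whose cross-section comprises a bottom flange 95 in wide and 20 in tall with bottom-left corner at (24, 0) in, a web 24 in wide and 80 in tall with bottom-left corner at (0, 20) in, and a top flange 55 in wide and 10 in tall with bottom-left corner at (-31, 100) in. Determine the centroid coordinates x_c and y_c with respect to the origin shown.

x_c = 35.92 in, y_c = 43.92 in

bottom flange: A = 95 × 20 = 1900.00, centroid at (71.50, 10.00).
web: A = 24 × 80 = 1920.00, centroid at (12.00, 60.00).
top flange: A = 55 × 10 = 550.00, centroid at (-3.50, 105.00).
ΣA = 4370.00 in²
ΣAx_c = (1900.00)(71.50) + (1920.00)(12.00) + (550.00)(-3.50) = 156965.00 in³
ΣAy_c = (1900.00)(10.00) + (1920.00)(60.00) + (550.00)(105.00) = 191950.00 in³
x_c = 156965.00 / 4370.00 = 35.92 in
y_c = 191950.00 / 4370.00 = 43.92 in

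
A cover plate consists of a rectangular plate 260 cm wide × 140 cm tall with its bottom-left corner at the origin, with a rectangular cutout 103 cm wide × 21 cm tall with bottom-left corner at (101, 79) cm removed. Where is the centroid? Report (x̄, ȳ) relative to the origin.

Part | A | x̄ᵢ | ȳᵢ | A·x̄ᵢ | A·ȳᵢ
plate | 36400.00 | 130.00 | 70.00 | 4732000.00 | 2548000.00
hole | -2163.00 | 152.50 | 89.50 | -329857.50 | -193588.50
Σ | 34237.00 |  |  | 4402142.50 | 2354411.50
x̄ = 4402142.50 / 34237.00 = 128.58 cm
ȳ = 2354411.50 / 34237.00 = 68.77 cm

x̄ = 128.58 cm, ȳ = 68.77 cm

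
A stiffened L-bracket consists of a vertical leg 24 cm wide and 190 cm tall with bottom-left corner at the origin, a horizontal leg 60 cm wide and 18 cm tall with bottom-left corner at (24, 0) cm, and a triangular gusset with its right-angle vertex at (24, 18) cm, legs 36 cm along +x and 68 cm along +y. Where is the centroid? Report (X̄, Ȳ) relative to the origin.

vertical leg: A = 24 × 190 = 4560.00, centroid at (12.00, 95.00).
horizontal leg: A = 60 × 18 = 1080.00, centroid at (54.00, 9.00).
gusset: A = ½·36·68 = 1224.00, centroid at (36.00, 40.67).
ΣA = 6864.00 cm², ΣAX̄ = 157104.00 cm³, ΣAȲ = 492696.00 cm³.
X̄ = 157104.00/6864.00 = 22.89 cm; Ȳ = 492696.00/6864.00 = 71.78 cm.

X̄ = 22.89 cm, Ȳ = 71.78 cm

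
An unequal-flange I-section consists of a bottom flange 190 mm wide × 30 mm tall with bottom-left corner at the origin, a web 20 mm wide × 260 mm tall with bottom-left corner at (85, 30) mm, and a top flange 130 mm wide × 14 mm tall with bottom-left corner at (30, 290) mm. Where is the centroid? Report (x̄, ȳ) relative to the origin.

Part | A | x̄ᵢ | ȳᵢ | A·x̄ᵢ | A·ȳᵢ
bottom flange | 5700.00 | 95.00 | 15.00 | 541500.00 | 85500.00
web | 5200.00 | 95.00 | 160.00 | 494000.00 | 832000.00
top flange | 1820.00 | 95.00 | 297.00 | 172900.00 | 540540.00
Σ | 12720.00 |  |  | 1208400.00 | 1458040.00
x̄ = 1208400.00 / 12720.00 = 95.00 mm
ȳ = 1458040.00 / 12720.00 = 114.63 mm

x̄ = 95.00 mm, ȳ = 114.63 mm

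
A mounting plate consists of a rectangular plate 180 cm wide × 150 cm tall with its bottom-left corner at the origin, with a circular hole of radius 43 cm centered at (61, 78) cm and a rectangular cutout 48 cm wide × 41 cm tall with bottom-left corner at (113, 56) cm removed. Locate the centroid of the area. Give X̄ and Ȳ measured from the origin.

plate: A = 180 × 150 = 27000.00, centroid at (90.00, 75.00).
hole 1: A = −π·43² = -5808.80, centroid at (61.00, 78.00).
hole 2: A = −(48 × 41) = -1968.00, centroid at (137.00, 76.50).
ΣA = 19223.20 cm²
ΣAX̄ = (27000.00)(90.00) + (-5808.80)(61.00) + (-1968.00)(137.00) = 1806046.91 cm³
ΣAȲ = (27000.00)(75.00) + (-5808.80)(78.00) + (-1968.00)(76.50) = 1421361.22 cm³
X̄ = 1806046.91 / 19223.20 = 93.95 cm
Ȳ = 1421361.22 / 19223.20 = 73.94 cm

X̄ = 93.95 cm, Ȳ = 73.94 cm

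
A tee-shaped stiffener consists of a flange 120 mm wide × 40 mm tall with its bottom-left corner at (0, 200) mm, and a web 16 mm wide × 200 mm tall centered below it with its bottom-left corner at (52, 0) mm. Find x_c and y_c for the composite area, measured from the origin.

Part | A | x̄ᵢ | ȳᵢ | A·x̄ᵢ | A·ȳᵢ
web | 3200.00 | 60.00 | 100.00 | 192000.00 | 320000.00
flange | 4800.00 | 60.00 | 220.00 | 288000.00 | 1056000.00
Σ | 8000.00 |  |  | 480000.00 | 1376000.00
x_c = 480000.00 / 8000.00 = 60.00 mm
y_c = 1376000.00 / 8000.00 = 172.00 mm

x_c = 60.00 mm, y_c = 172.00 mm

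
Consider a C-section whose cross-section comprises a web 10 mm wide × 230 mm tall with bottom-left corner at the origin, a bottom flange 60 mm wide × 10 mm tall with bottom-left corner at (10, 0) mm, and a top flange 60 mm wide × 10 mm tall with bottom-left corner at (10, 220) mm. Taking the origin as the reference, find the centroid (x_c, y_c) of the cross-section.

x_c = 17.00 mm, y_c = 115.00 mm

web: A = 10 × 230 = 2300.00, centroid at (5.00, 115.00).
bottom flange: A = 60 × 10 = 600.00, centroid at (40.00, 5.00).
top flange: A = 60 × 10 = 600.00, centroid at (40.00, 225.00).
ΣA = 3500.00 mm²
ΣAx_c = (2300.00)(5.00) + (600.00)(40.00) + (600.00)(40.00) = 59500.00 mm³
ΣAy_c = (2300.00)(115.00) + (600.00)(5.00) + (600.00)(225.00) = 402500.00 mm³
x_c = 59500.00 / 3500.00 = 17.00 mm
y_c = 402500.00 / 3500.00 = 115.00 mm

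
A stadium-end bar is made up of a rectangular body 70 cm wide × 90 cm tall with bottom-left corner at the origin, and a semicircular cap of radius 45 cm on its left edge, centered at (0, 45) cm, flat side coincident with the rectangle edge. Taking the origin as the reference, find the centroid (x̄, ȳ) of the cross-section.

x̄ = 16.85 cm, ȳ = 45.00 cm

rectangular body: A = 70 × 90 = 6300.00, centroid at (35.00, 45.00).
semicircular end: A = ½π·45² = 3180.86, centroid at (-19.10, 45.00).
ΣA = 9480.86 cm², ΣAx̄ = 159750.00 cm³, ΣAȳ = 426638.82 cm³.
x̄ = 159750.00/9480.86 = 16.85 cm; ȳ = 426638.82/9480.86 = 45.00 cm.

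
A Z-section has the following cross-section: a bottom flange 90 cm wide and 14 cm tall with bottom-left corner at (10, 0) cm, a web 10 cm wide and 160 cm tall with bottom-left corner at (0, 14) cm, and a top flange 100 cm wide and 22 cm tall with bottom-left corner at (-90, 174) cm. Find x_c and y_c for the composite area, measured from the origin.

x_c = -2.11 cm, y_c = 111.90 cm

Part | A | x̄ᵢ | ȳᵢ | A·x̄ᵢ | A·ȳᵢ
bottom flange | 1260.00 | 55.00 | 7.00 | 69300.00 | 8820.00
web | 1600.00 | 5.00 | 94.00 | 8000.00 | 150400.00
top flange | 2200.00 | -40.00 | 185.00 | -88000.00 | 407000.00
Σ | 5060.00 |  |  | -10700.00 | 566220.00
x_c = -10700.00 / 5060.00 = -2.11 cm
y_c = 566220.00 / 5060.00 = 111.90 cm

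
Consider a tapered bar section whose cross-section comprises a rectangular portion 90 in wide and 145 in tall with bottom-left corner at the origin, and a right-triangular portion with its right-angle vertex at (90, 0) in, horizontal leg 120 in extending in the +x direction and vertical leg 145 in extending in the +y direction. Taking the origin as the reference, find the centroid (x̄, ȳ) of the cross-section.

x̄ = 79.00 in, ȳ = 62.83 in

rectangular portion: A = 90 × 145 = 13050.00, centroid at (45.00, 72.50).
triangular portion: A = ½·120·145 = 8700.00, centroid at (130.00, 48.33).
ΣA = 21750.00 in²
ΣAx̄ = (13050.00)(45.00) + (8700.00)(130.00) = 1718250.00 in³
ΣAȳ = (13050.00)(72.50) + (8700.00)(48.33) = 1366625.00 in³
x̄ = 1718250.00 / 21750.00 = 79.00 in
ȳ = 1366625.00 / 21750.00 = 62.83 in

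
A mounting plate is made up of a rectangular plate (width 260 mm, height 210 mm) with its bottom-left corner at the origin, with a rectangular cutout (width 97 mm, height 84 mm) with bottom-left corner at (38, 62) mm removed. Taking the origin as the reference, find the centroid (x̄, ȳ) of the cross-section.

Part | A | x̄ᵢ | ȳᵢ | A·x̄ᵢ | A·ȳᵢ
plate | 54600.00 | 130.00 | 105.00 | 7098000.00 | 5733000.00
hole | -8148.00 | 86.50 | 104.00 | -704802.00 | -847392.00
Σ | 46452.00 |  |  | 6393198.00 | 4885608.00
x̄ = 6393198.00 / 46452.00 = 137.63 mm
ȳ = 4885608.00 / 46452.00 = 105.18 mm

x̄ = 137.63 mm, ȳ = 105.18 mm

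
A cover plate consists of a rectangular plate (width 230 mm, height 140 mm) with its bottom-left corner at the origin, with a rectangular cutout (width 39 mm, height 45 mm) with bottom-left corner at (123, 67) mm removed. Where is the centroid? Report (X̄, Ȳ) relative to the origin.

X̄ = 113.41 mm, Ȳ = 68.88 mm

plate: A = 230 × 140 = 32200.00, centroid at (115.00, 70.00).
hole: A = −(39 × 45) = -1755.00, centroid at (142.50, 89.50).
ΣA = 30445.00 mm²
ΣAX̄ = (32200.00)(115.00) + (-1755.00)(142.50) = 3452912.50 mm³
ΣAȲ = (32200.00)(70.00) + (-1755.00)(89.50) = 2096927.50 mm³
X̄ = 3452912.50 / 30445.00 = 113.41 mm
Ȳ = 2096927.50 / 30445.00 = 68.88 mm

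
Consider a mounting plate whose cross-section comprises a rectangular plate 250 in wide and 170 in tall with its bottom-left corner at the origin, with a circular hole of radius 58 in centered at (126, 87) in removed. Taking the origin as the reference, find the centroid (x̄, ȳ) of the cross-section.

x̄ = 124.67 in, ȳ = 84.34 in

plate: A = 250 × 170 = 42500.00, centroid at (125.00, 85.00).
hole: A = −π·58² = -10568.32, centroid at (126.00, 87.00).
ΣA = 31931.68 in², ΣAx̄ = 3980891.97 in³, ΣAȳ = 2693056.36 in³.
x̄ = 3980891.97/31931.68 = 124.67 in; ȳ = 2693056.36/31931.68 = 84.34 in.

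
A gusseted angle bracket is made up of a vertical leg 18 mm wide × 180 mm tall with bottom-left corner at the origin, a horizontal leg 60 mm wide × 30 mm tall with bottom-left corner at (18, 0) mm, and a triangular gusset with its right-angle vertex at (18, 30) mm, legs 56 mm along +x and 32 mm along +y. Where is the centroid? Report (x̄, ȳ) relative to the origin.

vertical leg: A = 18 × 180 = 3240.00, centroid at (9.00, 90.00).
horizontal leg: A = 60 × 30 = 1800.00, centroid at (48.00, 15.00).
gusset: A = ½·56·32 = 896.00, centroid at (36.67, 40.67).
ΣA = 5936.00 mm², ΣAx̄ = 148413.33 mm³, ΣAȳ = 355037.33 mm³.
x̄ = 148413.33/5936.00 = 25.00 mm; ȳ = 355037.33/5936.00 = 59.81 mm.

x̄ = 25.00 mm, ȳ = 59.81 mm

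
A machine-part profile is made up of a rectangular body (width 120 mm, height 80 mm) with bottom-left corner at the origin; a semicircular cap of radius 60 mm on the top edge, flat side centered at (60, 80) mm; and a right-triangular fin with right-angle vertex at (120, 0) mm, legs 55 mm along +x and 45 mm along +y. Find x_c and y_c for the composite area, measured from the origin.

x_c = 65.88 mm, y_c = 60.57 mm

Part | A | x̄ᵢ | ȳᵢ | A·x̄ᵢ | A·ȳᵢ
rectangular body | 9600.00 | 60.00 | 40.00 | 576000.00 | 384000.00
semicircular top | 5654.87 | 60.00 | 105.46 | 339292.01 | 596389.34
triangular fin | 1237.50 | 138.33 | 15.00 | 171187.50 | 18562.50
Σ | 16492.37 |  |  | 1086479.51 | 998951.84
x_c = 1086479.51 / 16492.37 = 65.88 mm
y_c = 998951.84 / 16492.37 = 60.57 mm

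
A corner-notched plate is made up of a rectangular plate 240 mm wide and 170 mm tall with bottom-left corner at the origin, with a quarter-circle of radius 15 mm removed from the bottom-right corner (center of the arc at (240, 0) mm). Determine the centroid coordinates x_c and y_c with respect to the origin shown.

Part | A | x̄ᵢ | ȳᵢ | A·x̄ᵢ | A·ȳᵢ
plate | 40800.00 | 120.00 | 85.00 | 4896000.00 | 3468000.00
removed quarter-circle | -176.71 | 233.63 | 6.37 | -41286.50 | -1125.00
Σ | 40623.29 |  |  | 4854713.50 | 3466875.00
x_c = 4854713.50 / 40623.29 = 119.51 mm
y_c = 3466875.00 / 40623.29 = 85.34 mm

x_c = 119.51 mm, y_c = 85.34 mm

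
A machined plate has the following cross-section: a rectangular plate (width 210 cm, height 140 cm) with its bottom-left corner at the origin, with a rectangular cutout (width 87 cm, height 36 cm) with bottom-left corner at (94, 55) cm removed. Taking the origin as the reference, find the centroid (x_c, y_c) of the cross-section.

x_c = 101.12 cm, y_c = 69.64 cm

plate: A = 210 × 140 = 29400.00, centroid at (105.00, 70.00).
hole: A = −(87 × 36) = -3132.00, centroid at (137.50, 73.00).
ΣA = 26268.00 cm², ΣAx_c = 2656350.00 cm³, ΣAy_c = 1829364.00 cm³.
x_c = 2656350.00/26268.00 = 101.12 cm; y_c = 1829364.00/26268.00 = 69.64 cm.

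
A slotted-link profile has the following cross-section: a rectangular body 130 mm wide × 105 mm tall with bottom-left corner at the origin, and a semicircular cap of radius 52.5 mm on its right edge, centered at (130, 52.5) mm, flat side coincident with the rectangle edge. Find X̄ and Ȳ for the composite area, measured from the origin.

X̄ = 86.02 mm, Ȳ = 52.50 mm

Part | A | x̄ᵢ | ȳᵢ | A·x̄ᵢ | A·ȳᵢ
rectangular body | 13650.00 | 65.00 | 52.50 | 887250.00 | 716625.00
semicircular end | 4329.51 | 152.28 | 52.50 | 659304.71 | 227299.14
Σ | 17979.51 |  |  | 1546554.71 | 943924.14
X̄ = 1546554.71 / 17979.51 = 86.02 mm
Ȳ = 943924.14 / 17979.51 = 52.50 mm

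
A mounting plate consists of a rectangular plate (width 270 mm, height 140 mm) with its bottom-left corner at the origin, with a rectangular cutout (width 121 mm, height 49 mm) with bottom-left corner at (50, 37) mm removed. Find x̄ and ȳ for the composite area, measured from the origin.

plate: A = 270 × 140 = 37800.00, centroid at (135.00, 70.00).
hole: A = −(121 × 49) = -5929.00, centroid at (110.50, 61.50).
ΣA = 31871.00 mm²
ΣAx̄ = (37800.00)(135.00) + (-5929.00)(110.50) = 4447845.50 mm³
ΣAȳ = (37800.00)(70.00) + (-5929.00)(61.50) = 2281366.50 mm³
x̄ = 4447845.50 / 31871.00 = 139.56 mm
ȳ = 2281366.50 / 31871.00 = 71.58 mm

x̄ = 139.56 mm, ȳ = 71.58 mm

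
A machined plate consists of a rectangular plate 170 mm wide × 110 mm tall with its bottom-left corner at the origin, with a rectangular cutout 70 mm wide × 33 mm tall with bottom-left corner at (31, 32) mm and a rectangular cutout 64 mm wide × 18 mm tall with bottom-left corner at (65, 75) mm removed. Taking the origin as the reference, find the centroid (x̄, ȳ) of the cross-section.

plate: A = 170 × 110 = 18700.00, centroid at (85.00, 55.00).
hole 1: A = −(70 × 33) = -2310.00, centroid at (66.00, 48.50).
hole 2: A = −(64 × 18) = -1152.00, centroid at (97.00, 84.00).
ΣA = 15238.00 mm², ΣAx̄ = 1325296.00 mm³, ΣAȳ = 819697.00 mm³.
x̄ = 1325296.00/15238.00 = 86.97 mm; ȳ = 819697.00/15238.00 = 53.79 mm.

x̄ = 86.97 mm, ȳ = 53.79 mm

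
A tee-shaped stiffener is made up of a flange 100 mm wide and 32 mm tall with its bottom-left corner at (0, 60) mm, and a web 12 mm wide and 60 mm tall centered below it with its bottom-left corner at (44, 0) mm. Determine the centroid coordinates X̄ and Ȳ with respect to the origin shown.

X̄ = 50.00 mm, Ȳ = 67.55 mm

web: A = 12 × 60 = 720.00, centroid at (50.00, 30.00).
flange: A = 100 × 32 = 3200.00, centroid at (50.00, 76.00).
ΣA = 3920.00 mm²
ΣAX̄ = (720.00)(50.00) + (3200.00)(50.00) = 196000.00 mm³
ΣAȲ = (720.00)(30.00) + (3200.00)(76.00) = 264800.00 mm³
X̄ = 196000.00 / 3920.00 = 50.00 mm
Ȳ = 264800.00 / 3920.00 = 67.55 mm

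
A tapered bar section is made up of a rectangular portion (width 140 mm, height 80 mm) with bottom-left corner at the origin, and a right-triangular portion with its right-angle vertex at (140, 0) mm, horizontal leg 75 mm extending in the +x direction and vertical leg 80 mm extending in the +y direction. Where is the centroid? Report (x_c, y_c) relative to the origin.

x_c = 90.07 mm, y_c = 37.18 mm

rectangular portion: A = 140 × 80 = 11200.00, centroid at (70.00, 40.00).
triangular portion: A = ½·75·80 = 3000.00, centroid at (165.00, 26.67).
ΣA = 14200.00 mm²
ΣAx_c = (11200.00)(70.00) + (3000.00)(165.00) = 1279000.00 mm³
ΣAy_c = (11200.00)(40.00) + (3000.00)(26.67) = 528000.00 mm³
x_c = 1279000.00 / 14200.00 = 90.07 mm
y_c = 528000.00 / 14200.00 = 37.18 mm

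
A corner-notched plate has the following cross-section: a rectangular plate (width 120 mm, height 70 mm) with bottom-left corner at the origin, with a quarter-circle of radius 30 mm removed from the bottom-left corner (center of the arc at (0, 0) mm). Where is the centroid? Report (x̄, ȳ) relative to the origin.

x̄ = 64.34 mm, ȳ = 37.05 mm

plate: A = 120 × 70 = 8400.00, centroid at (60.00, 35.00).
removed quarter-circle: A = −¼π·30² = -706.86, centroid at (12.73, 12.73).
ΣA = 7693.14 mm², ΣAx̄ = 495000.00 mm³, ΣAȳ = 285000.00 mm³.
x̄ = 495000.00/7693.14 = 64.34 mm; ȳ = 285000.00/7693.14 = 37.05 mm.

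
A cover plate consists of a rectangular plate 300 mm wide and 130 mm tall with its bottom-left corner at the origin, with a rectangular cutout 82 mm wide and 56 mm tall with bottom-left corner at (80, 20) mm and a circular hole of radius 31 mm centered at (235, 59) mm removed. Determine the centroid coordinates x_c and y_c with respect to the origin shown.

x_c = 146.07 mm, y_c = 68.06 mm

plate: A = 300 × 130 = 39000.00, centroid at (150.00, 65.00).
hole 1: A = −(82 × 56) = -4592.00, centroid at (121.00, 48.00).
hole 2: A = −π·31² = -3019.07, centroid at (235.00, 59.00).
ΣA = 31388.93 mm²
ΣAx_c = (39000.00)(150.00) + (-4592.00)(121.00) + (-3019.07)(235.00) = 4584886.42 mm³
ΣAy_c = (39000.00)(65.00) + (-4592.00)(48.00) + (-3019.07)(59.00) = 2136458.84 mm³
x_c = 4584886.42 / 31388.93 = 146.07 mm
y_c = 2136458.84 / 31388.93 = 68.06 mm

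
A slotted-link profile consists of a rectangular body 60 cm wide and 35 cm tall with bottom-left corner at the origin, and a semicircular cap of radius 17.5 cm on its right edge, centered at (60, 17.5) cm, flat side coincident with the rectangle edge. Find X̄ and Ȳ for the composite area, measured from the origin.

X̄ = 36.98 cm, Ȳ = 17.50 cm

rectangular body: A = 60 × 35 = 2100.00, centroid at (30.00, 17.50).
semicircular end: A = ½π·17.5² = 481.06, centroid at (67.43, 17.50).
ΣA = 2581.06 cm²
ΣAX̄ = (2100.00)(30.00) + (481.06)(67.43) = 95436.30 cm³
ΣAȲ = (2100.00)(17.50) + (481.06)(17.50) = 45168.49 cm³
X̄ = 95436.30 / 2581.06 = 36.98 cm
Ȳ = 45168.49 / 2581.06 = 17.50 cm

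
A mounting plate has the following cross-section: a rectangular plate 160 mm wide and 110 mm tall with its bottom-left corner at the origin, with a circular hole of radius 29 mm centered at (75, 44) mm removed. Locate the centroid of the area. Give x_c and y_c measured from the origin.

x_c = 80.88 mm, y_c = 56.94 mm

plate: A = 160 × 110 = 17600.00, centroid at (80.00, 55.00).
hole: A = −π·29² = -2642.08, centroid at (75.00, 44.00).
ΣA = 14957.92 mm²
ΣAx_c = (17600.00)(80.00) + (-2642.08)(75.00) = 1209844.04 mm³
ΣAy_c = (17600.00)(55.00) + (-2642.08)(44.00) = 851748.51 mm³
x_c = 1209844.04 / 14957.92 = 80.88 mm
y_c = 851748.51 / 14957.92 = 56.94 mm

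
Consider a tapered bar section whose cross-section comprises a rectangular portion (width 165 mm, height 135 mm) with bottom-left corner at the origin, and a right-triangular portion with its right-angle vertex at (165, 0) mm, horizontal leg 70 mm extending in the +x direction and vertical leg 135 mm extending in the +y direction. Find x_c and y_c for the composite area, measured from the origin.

rectangular portion: A = 165 × 135 = 22275.00, centroid at (82.50, 67.50).
triangular portion: A = ½·70·135 = 4725.00, centroid at (188.33, 45.00).
ΣA = 27000.00 mm², ΣAx_c = 2727562.50 mm³, ΣAy_c = 1716187.50 mm³.
x_c = 2727562.50/27000.00 = 101.02 mm; y_c = 1716187.50/27000.00 = 63.56 mm.

x_c = 101.02 mm, y_c = 63.56 mm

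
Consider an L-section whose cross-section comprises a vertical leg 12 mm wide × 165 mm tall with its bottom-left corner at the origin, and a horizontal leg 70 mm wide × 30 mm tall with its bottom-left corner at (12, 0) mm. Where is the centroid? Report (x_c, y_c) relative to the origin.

x_c = 27.10 mm, y_c = 47.76 mm

vertical leg: A = 12 × 165 = 1980.00, centroid at (6.00, 82.50).
horizontal leg: A = 70 × 30 = 2100.00, centroid at (47.00, 15.00).
ΣA = 4080.00 mm²
ΣAx_c = (1980.00)(6.00) + (2100.00)(47.00) = 110580.00 mm³
ΣAy_c = (1980.00)(82.50) + (2100.00)(15.00) = 194850.00 mm³
x_c = 110580.00 / 4080.00 = 27.10 mm
y_c = 194850.00 / 4080.00 = 47.76 mm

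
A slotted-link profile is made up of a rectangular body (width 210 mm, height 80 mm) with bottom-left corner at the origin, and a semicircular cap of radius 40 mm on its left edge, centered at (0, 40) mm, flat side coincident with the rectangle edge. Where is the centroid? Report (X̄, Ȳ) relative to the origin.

X̄ = 89.13 mm, Ȳ = 40.00 mm

rectangular body: A = 210 × 80 = 16800.00, centroid at (105.00, 40.00).
semicircular end: A = ½π·40² = 2513.27, centroid at (-16.98, 40.00).
ΣA = 19313.27 mm²
ΣAX̄ = (16800.00)(105.00) + (2513.27)(-16.98) = 1721333.33 mm³
ΣAȲ = (16800.00)(40.00) + (2513.27)(40.00) = 772530.96 mm³
X̄ = 1721333.33 / 19313.27 = 89.13 mm
Ȳ = 772530.96 / 19313.27 = 40.00 mm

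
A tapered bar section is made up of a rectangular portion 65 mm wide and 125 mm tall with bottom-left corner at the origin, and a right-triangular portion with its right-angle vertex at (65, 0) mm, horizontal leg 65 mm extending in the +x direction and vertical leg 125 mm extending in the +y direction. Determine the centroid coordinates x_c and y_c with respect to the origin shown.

rectangular portion: A = 65 × 125 = 8125.00, centroid at (32.50, 62.50).
triangular portion: A = ½·65·125 = 4062.50, centroid at (86.67, 41.67).
ΣA = 12187.50 mm²
ΣAx_c = (8125.00)(32.50) + (4062.50)(86.67) = 616145.83 mm³
ΣAy_c = (8125.00)(62.50) + (4062.50)(41.67) = 677083.33 mm³
x_c = 616145.83 / 12187.50 = 50.56 mm
y_c = 677083.33 / 12187.50 = 55.56 mm

x_c = 50.56 mm, y_c = 55.56 mm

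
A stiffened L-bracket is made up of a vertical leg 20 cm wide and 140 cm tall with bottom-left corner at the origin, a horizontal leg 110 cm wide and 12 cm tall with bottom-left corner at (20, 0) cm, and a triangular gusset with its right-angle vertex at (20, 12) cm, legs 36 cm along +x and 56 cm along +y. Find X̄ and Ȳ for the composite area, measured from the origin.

vertical leg: A = 20 × 140 = 2800.00, centroid at (10.00, 70.00).
horizontal leg: A = 110 × 12 = 1320.00, centroid at (75.00, 6.00).
gusset: A = ½·36·56 = 1008.00, centroid at (32.00, 30.67).
ΣA = 5128.00 cm²
ΣAX̄ = (2800.00)(10.00) + (1320.00)(75.00) + (1008.00)(32.00) = 159256.00 cm³
ΣAȲ = (2800.00)(70.00) + (1320.00)(6.00) + (1008.00)(30.67) = 234832.00 cm³
X̄ = 159256.00 / 5128.00 = 31.06 cm
Ȳ = 234832.00 / 5128.00 = 45.79 cm

X̄ = 31.06 cm, Ȳ = 45.79 cm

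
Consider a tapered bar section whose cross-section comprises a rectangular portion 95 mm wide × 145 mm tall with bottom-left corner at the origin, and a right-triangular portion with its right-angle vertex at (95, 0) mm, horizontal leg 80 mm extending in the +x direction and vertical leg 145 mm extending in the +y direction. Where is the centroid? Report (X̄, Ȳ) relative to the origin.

X̄ = 69.48 mm, Ȳ = 65.34 mm

rectangular portion: A = 95 × 145 = 13775.00, centroid at (47.50, 72.50).
triangular portion: A = ½·80·145 = 5800.00, centroid at (121.67, 48.33).
ΣA = 19575.00 mm²
ΣAX̄ = (13775.00)(47.50) + (5800.00)(121.67) = 1359979.17 mm³
ΣAȲ = (13775.00)(72.50) + (5800.00)(48.33) = 1279020.83 mm³
X̄ = 1359979.17 / 19575.00 = 69.48 mm
Ȳ = 1279020.83 / 19575.00 = 65.34 mm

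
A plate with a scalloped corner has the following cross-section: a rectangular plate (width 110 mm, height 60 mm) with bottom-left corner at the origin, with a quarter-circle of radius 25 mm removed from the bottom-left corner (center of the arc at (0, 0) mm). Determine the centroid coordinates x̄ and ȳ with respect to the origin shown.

plate: A = 110 × 60 = 6600.00, centroid at (55.00, 30.00).
removed quarter-circle: A = −¼π·25² = -490.87, centroid at (10.61, 10.61).
ΣA = 6109.13 mm², ΣAx̄ = 357791.67 mm³, ΣAȳ = 192791.67 mm³.
x̄ = 357791.67/6109.13 = 58.57 mm; ȳ = 192791.67/6109.13 = 31.56 mm.

x̄ = 58.57 mm, ȳ = 31.56 mm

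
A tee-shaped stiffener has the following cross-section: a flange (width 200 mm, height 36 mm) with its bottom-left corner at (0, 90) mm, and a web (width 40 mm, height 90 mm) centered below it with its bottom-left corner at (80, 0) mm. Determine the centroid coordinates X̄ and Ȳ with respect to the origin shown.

Part | A | x̄ᵢ | ȳᵢ | A·x̄ᵢ | A·ȳᵢ
web | 3600.00 | 100.00 | 45.00 | 360000.00 | 162000.00
flange | 7200.00 | 100.00 | 108.00 | 720000.00 | 777600.00
Σ | 10800.00 |  |  | 1080000.00 | 939600.00
X̄ = 1080000.00 / 10800.00 = 100.00 mm
Ȳ = 939600.00 / 10800.00 = 87.00 mm

X̄ = 100.00 mm, Ȳ = 87.00 mm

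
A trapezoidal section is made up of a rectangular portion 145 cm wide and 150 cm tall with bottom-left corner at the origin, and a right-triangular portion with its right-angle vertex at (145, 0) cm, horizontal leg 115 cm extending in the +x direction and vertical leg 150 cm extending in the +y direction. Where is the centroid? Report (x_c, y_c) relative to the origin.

rectangular portion: A = 145 × 150 = 21750.00, centroid at (72.50, 75.00).
triangular portion: A = ½·115·150 = 8625.00, centroid at (183.33, 50.00).
ΣA = 30375.00 cm², ΣAx_c = 3158125.00 cm³, ΣAy_c = 2062500.00 cm³.
x_c = 3158125.00/30375.00 = 103.97 cm; y_c = 2062500.00/30375.00 = 67.90 cm.

x_c = 103.97 cm, y_c = 67.90 cm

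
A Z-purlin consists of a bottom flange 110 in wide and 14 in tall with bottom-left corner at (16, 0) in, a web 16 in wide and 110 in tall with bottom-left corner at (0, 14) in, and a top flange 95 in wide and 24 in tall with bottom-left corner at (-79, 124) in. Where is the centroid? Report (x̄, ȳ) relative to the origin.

x̄ = 9.25 in, ȳ = 79.27 in

Part | A | x̄ᵢ | ȳᵢ | A·x̄ᵢ | A·ȳᵢ
bottom flange | 1540.00 | 71.00 | 7.00 | 109340.00 | 10780.00
web | 1760.00 | 8.00 | 69.00 | 14080.00 | 121440.00
top flange | 2280.00 | -31.50 | 136.00 | -71820.00 | 310080.00
Σ | 5580.00 |  |  | 51600.00 | 442300.00
x̄ = 51600.00 / 5580.00 = 9.25 in
ȳ = 442300.00 / 5580.00 = 79.27 in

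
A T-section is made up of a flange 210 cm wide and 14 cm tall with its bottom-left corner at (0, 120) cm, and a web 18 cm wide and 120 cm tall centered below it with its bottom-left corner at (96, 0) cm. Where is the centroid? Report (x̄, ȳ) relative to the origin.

web: A = 18 × 120 = 2160.00, centroid at (105.00, 60.00).
flange: A = 210 × 14 = 2940.00, centroid at (105.00, 127.00).
ΣA = 5100.00 cm², ΣAx̄ = 535500.00 cm³, ΣAȳ = 502980.00 cm³.
x̄ = 535500.00/5100.00 = 105.00 cm; ȳ = 502980.00/5100.00 = 98.62 cm.

x̄ = 105.00 cm, ȳ = 98.62 cm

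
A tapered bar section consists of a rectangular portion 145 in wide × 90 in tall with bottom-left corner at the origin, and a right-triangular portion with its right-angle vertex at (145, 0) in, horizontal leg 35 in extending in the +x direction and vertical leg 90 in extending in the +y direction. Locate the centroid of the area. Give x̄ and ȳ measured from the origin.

rectangular portion: A = 145 × 90 = 13050.00, centroid at (72.50, 45.00).
triangular portion: A = ½·35·90 = 1575.00, centroid at (156.67, 30.00).
ΣA = 14625.00 in²
ΣAx̄ = (13050.00)(72.50) + (1575.00)(156.67) = 1192875.00 in³
ΣAȳ = (13050.00)(45.00) + (1575.00)(30.00) = 634500.00 in³
x̄ = 1192875.00 / 14625.00 = 81.56 in
ȳ = 634500.00 / 14625.00 = 43.38 in

x̄ = 81.56 in, ȳ = 43.38 in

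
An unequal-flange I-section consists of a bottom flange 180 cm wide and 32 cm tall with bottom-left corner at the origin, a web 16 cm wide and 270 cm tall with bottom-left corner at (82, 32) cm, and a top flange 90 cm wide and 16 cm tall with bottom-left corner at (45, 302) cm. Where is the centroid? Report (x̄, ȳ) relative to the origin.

x̄ = 90.00 cm, ȳ = 109.38 cm

Part | A | x̄ᵢ | ȳᵢ | A·x̄ᵢ | A·ȳᵢ
bottom flange | 5760.00 | 90.00 | 16.00 | 518400.00 | 92160.00
web | 4320.00 | 90.00 | 167.00 | 388800.00 | 721440.00
top flange | 1440.00 | 90.00 | 310.00 | 129600.00 | 446400.00
Σ | 11520.00 |  |  | 1036800.00 | 1260000.00
x̄ = 1036800.00 / 11520.00 = 90.00 cm
ȳ = 1260000.00 / 11520.00 = 109.38 cm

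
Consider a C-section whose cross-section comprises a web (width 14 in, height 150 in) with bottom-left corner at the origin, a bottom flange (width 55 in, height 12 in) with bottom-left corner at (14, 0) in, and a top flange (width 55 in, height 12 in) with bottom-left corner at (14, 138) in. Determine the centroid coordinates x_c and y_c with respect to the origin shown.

x_c = 20.32 in, y_c = 75.00 in

Part | A | x̄ᵢ | ȳᵢ | A·x̄ᵢ | A·ȳᵢ
web | 2100.00 | 7.00 | 75.00 | 14700.00 | 157500.00
bottom flange | 660.00 | 41.50 | 6.00 | 27390.00 | 3960.00
top flange | 660.00 | 41.50 | 144.00 | 27390.00 | 95040.00
Σ | 3420.00 |  |  | 69480.00 | 256500.00
x_c = 69480.00 / 3420.00 = 20.32 in
y_c = 256500.00 / 3420.00 = 75.00 in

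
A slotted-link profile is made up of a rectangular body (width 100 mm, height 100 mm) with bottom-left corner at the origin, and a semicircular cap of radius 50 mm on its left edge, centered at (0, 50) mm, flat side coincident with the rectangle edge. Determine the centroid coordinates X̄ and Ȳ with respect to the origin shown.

Part | A | x̄ᵢ | ȳᵢ | A·x̄ᵢ | A·ȳᵢ
rectangular body | 10000.00 | 50.00 | 50.00 | 500000.00 | 500000.00
semicircular end | 3926.99 | -21.22 | 50.00 | -83333.33 | 196349.54
Σ | 13926.99 |  |  | 416666.67 | 696349.54
X̄ = 416666.67 / 13926.99 = 29.92 mm
Ȳ = 696349.54 / 13926.99 = 50.00 mm

X̄ = 29.92 mm, Ȳ = 50.00 mm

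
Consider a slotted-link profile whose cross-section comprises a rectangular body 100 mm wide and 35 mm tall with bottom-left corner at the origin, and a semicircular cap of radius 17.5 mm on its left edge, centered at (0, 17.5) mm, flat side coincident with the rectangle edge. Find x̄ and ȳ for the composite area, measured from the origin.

rectangular body: A = 100 × 35 = 3500.00, centroid at (50.00, 17.50).
semicircular end: A = ½π·17.5² = 481.06, centroid at (-7.43, 17.50).
ΣA = 3981.06 mm², ΣAx̄ = 171427.08 mm³, ΣAȳ = 69668.49 mm³.
x̄ = 171427.08/3981.06 = 43.06 mm; ȳ = 69668.49/3981.06 = 17.50 mm.

x̄ = 43.06 mm, ȳ = 17.50 mm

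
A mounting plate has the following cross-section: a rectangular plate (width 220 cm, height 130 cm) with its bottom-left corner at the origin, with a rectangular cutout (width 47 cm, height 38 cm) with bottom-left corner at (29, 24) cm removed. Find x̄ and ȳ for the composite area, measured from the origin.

x̄ = 113.83 cm, ȳ = 66.47 cm

Part | A | x̄ᵢ | ȳᵢ | A·x̄ᵢ | A·ȳᵢ
plate | 28600.00 | 110.00 | 65.00 | 3146000.00 | 1859000.00
hole | -1786.00 | 52.50 | 43.00 | -93765.00 | -76798.00
Σ | 26814.00 |  |  | 3052235.00 | 1782202.00
x̄ = 3052235.00 / 26814.00 = 113.83 cm
ȳ = 1782202.00 / 26814.00 = 66.47 cm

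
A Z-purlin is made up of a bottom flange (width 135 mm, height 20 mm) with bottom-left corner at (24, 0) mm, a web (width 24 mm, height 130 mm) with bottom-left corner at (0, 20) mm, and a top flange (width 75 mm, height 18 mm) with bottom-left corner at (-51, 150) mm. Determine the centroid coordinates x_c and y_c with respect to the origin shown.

bottom flange: A = 135 × 20 = 2700.00, centroid at (91.50, 10.00).
web: A = 24 × 130 = 3120.00, centroid at (12.00, 85.00).
top flange: A = 75 × 18 = 1350.00, centroid at (-13.50, 159.00).
ΣA = 7170.00 mm², ΣAx_c = 266265.00 mm³, ΣAy_c = 506850.00 mm³.
x_c = 266265.00/7170.00 = 37.14 mm; y_c = 506850.00/7170.00 = 70.69 mm.

x_c = 37.14 mm, y_c = 70.69 mm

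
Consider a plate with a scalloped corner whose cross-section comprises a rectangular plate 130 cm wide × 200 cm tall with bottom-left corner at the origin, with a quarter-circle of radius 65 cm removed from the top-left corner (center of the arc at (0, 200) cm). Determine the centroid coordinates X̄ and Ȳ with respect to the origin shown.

X̄ = 70.47 cm, Ȳ = 89.41 cm

Part | A | x̄ᵢ | ȳᵢ | A·x̄ᵢ | A·ȳᵢ
plate | 26000.00 | 65.00 | 100.00 | 1690000.00 | 2600000.00
removed quarter-circle | -3318.31 | 27.59 | 172.41 | -91541.67 | -572119.78
Σ | 22681.69 |  |  | 1598458.33 | 2027880.22
X̄ = 1598458.33 / 22681.69 = 70.47 cm
Ȳ = 2027880.22 / 22681.69 = 89.41 cm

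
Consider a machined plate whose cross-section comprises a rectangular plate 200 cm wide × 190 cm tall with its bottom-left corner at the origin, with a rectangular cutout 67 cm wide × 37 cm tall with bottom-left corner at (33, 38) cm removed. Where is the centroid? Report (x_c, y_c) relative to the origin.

Part | A | x̄ᵢ | ȳᵢ | A·x̄ᵢ | A·ȳᵢ
plate | 38000.00 | 100.00 | 95.00 | 3800000.00 | 3610000.00
hole | -2479.00 | 66.50 | 56.50 | -164853.50 | -140063.50
Σ | 35521.00 |  |  | 3635146.50 | 3469936.50
x_c = 3635146.50 / 35521.00 = 102.34 cm
y_c = 3469936.50 / 35521.00 = 97.69 cm

x_c = 102.34 cm, y_c = 97.69 cm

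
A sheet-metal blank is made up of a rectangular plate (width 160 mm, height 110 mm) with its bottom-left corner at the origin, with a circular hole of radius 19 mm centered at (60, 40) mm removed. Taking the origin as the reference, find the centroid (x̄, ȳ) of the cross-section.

x̄ = 81.38 mm, ȳ = 56.03 mm

plate: A = 160 × 110 = 17600.00, centroid at (80.00, 55.00).
hole: A = −π·19² = -1134.11, centroid at (60.00, 40.00).
ΣA = 16465.89 mm², ΣAx̄ = 1339953.10 mm³, ΣAȳ = 922635.40 mm³.
x̄ = 1339953.10/16465.89 = 81.38 mm; ȳ = 922635.40/16465.89 = 56.03 mm.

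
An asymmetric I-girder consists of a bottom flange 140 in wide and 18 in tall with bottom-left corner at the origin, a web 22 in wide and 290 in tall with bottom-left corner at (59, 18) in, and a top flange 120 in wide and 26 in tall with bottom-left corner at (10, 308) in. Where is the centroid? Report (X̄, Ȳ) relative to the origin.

X̄ = 70.00 in, Ȳ = 171.73 in

bottom flange: A = 140 × 18 = 2520.00, centroid at (70.00, 9.00).
web: A = 22 × 290 = 6380.00, centroid at (70.00, 163.00).
top flange: A = 120 × 26 = 3120.00, centroid at (70.00, 321.00).
ΣA = 12020.00 in²
ΣAX̄ = (2520.00)(70.00) + (6380.00)(70.00) + (3120.00)(70.00) = 841400.00 in³
ΣAȲ = (2520.00)(9.00) + (6380.00)(163.00) + (3120.00)(321.00) = 2064140.00 in³
X̄ = 841400.00 / 12020.00 = 70.00 in
Ȳ = 2064140.00 / 12020.00 = 171.73 in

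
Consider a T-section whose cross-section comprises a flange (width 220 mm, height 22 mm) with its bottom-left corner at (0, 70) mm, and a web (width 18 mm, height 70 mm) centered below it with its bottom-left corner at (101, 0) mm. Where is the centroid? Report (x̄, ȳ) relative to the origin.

x̄ = 110.00 mm, ȳ = 71.50 mm

web: A = 18 × 70 = 1260.00, centroid at (110.00, 35.00).
flange: A = 220 × 22 = 4840.00, centroid at (110.00, 81.00).
ΣA = 6100.00 mm²
ΣAx̄ = (1260.00)(110.00) + (4840.00)(110.00) = 671000.00 mm³
ΣAȳ = (1260.00)(35.00) + (4840.00)(81.00) = 436140.00 mm³
x̄ = 671000.00 / 6100.00 = 110.00 mm
ȳ = 436140.00 / 6100.00 = 71.50 mm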